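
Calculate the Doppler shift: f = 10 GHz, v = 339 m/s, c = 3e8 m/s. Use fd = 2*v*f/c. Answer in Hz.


fd = 2 * 339 * 10000000000.0 / 3e8 = 22600.0 Hz

22600.0 Hz


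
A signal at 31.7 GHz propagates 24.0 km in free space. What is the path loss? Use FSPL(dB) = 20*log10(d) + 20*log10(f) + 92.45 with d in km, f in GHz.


20*log10(24.0) = 27.6
20*log10(31.7) = 30.02
FSPL = 150.1 dB

150.1 dB


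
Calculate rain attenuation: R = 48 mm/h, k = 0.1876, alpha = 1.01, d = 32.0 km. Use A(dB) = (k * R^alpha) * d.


gamma = 0.1876 * 48^1.01 = 9.360229 dB/km
A = 9.360229 * 32.0 = 299.53 dB

299.53 dB


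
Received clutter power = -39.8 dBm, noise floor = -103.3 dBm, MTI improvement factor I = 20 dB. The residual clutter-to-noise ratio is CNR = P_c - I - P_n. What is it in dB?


CNR = -39.8 - 20 - (-103.3) = 43.5 dB

43.5 dB


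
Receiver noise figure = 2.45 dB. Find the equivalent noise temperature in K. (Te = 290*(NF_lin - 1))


NF_lin = 10^(2.45/10) = 1.757924
Te = 290 * (1.757924 - 1) = 219.8 K

219.8 K


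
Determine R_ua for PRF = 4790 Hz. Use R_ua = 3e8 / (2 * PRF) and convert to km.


R_ua = 3e8 / (2 * 4790) = 31315.2 m = 31.3 km

31.3 km


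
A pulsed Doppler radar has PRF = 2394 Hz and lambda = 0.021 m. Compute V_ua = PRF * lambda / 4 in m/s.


V_ua = 2394 * 0.021 / 4 = 12.6 m/s

12.6 m/s


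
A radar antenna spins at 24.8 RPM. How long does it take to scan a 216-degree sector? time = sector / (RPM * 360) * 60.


t = 216 / (24.8 * 360) * 60 = 1.45 s

1.45 s


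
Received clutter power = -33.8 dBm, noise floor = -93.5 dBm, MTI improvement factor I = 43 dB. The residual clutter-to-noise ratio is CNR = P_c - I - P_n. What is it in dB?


CNR = -33.8 - 43 - (-93.5) = 16.7 dB

16.7 dB


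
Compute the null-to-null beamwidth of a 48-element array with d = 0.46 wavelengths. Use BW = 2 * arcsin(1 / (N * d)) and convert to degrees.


1/(N*d) = 1/(48*0.46) = 0.04529
BW = 2*arcsin(0.04529) = 5.2 degrees

5.2 degrees


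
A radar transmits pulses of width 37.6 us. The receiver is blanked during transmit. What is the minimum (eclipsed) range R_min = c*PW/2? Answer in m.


R_min = 3e8 * 37.6e-6 / 2 = 5640.0 m

5640.0 m


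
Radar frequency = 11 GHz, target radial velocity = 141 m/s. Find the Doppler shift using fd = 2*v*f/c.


fd = 2 * 141 * 11000000000.0 / 3e8 = 10340.0 Hz

10340.0 Hz


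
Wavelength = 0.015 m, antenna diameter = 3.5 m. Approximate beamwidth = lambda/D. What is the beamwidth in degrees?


BW_rad = 0.015 / 3.5 = 0.004286
BW_deg = 0.25 degrees

0.25 degrees


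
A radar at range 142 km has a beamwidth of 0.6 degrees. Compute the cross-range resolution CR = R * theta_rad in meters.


BW_rad = 0.010471976
CR = 142000 * 0.010471976 = 1487.0 m

1487.0 m


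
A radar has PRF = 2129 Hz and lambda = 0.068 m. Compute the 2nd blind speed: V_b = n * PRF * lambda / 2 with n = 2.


V_blind = 2 * 2129 * 0.068 / 2 = 144.8 m/s

144.8 m/s


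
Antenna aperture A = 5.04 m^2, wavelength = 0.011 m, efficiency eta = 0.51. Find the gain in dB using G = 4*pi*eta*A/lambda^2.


G_linear = 4*pi*0.51*5.04/0.011^2 = 266947.1
G_dB = 10*log10(266947.1) = 54.3 dB

54.3 dB


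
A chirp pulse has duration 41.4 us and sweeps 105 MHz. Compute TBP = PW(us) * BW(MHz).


TBP = 41.4 * 105 = 4347.0

4347.0


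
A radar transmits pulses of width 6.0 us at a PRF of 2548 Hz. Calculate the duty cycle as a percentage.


DC = 6.0e-6 * 2548 * 100 = 1.53%

1.53%


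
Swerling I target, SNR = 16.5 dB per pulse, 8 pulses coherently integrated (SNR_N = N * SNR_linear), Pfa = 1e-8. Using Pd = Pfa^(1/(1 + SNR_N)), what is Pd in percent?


SNR_lin = 10^(16.5/10) = 44.66836
SNR_N = 8 * 44.66836 = 357.34688
1/(1 + SNR_N) = 1/358.34688 = 0.0027906
Pd = (1e-8)^0.0027906 = 0.94989
Pd = 95.0%

95.0%


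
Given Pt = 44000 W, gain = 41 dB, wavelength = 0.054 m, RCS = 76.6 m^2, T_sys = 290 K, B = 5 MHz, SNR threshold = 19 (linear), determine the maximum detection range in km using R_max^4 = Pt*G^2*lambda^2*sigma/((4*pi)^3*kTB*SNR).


G_lin = 10^(41/10) = 12589.254118
R^4 = 44000 * 12589.254118^2 * 0.054^2 * 76.6 / ((4*pi)^3 * 1.38e-23 * 290 * 5000000.0 * 19)
R^4 = 2.06461e21 m^4
R_max = (2.06461e21)^(1/4) = 213161.9 m = 213.2 km

213.2 km


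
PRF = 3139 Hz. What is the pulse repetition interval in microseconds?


PRI = 1/3139 = 0.0003185728 s = 318.6 us

318.6 us


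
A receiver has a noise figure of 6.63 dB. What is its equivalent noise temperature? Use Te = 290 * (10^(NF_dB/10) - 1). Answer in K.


NF_lin = 10^(6.63/10) = 4.602566
Te = 290 * (4.602566 - 1) = 1044.7 K

1044.7 K


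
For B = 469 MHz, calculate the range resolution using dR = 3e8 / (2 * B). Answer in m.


dR = 3e8 / (2 * 469000000.0) = 0.32 m

0.32 m


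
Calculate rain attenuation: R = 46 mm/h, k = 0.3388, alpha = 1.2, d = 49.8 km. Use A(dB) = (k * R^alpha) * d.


gamma = 0.3388 * 46^1.2 = 33.516048 dB/km
A = 33.516048 * 49.8 = 1669.1 dB

1669.1 dB


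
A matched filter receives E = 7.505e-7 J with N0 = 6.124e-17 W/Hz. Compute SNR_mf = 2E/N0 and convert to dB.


SNR_lin = 2 * 7.505e-7 / 6.124e-17 = 2.451e10
SNR_dB = 10*log10(2.451e10) = 103.9 dB

103.9 dB


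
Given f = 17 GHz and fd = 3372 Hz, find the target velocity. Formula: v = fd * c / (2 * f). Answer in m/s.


v = 3372 * 3e8 / (2 * 17000000000.0) = 29.8 m/s

29.8 m/s


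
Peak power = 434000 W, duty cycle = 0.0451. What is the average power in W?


P_avg = 434000 * 0.0451 = 19573.4 W

19573.4 W


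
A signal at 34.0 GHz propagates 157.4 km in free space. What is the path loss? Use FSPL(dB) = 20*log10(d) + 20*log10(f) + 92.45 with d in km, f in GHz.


20*log10(157.4) = 43.94
20*log10(34.0) = 30.63
FSPL = 167.0 dB

167.0 dB


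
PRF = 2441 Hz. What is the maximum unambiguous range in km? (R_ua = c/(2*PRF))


R_ua = 3e8 / (2 * 2441) = 61450.2 m = 61.5 km

61.5 km


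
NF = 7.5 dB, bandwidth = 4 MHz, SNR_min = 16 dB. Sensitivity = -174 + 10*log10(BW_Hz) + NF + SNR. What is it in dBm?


10*log10(4000000.0) = 66.02
S = -174 + 66.02 + 7.5 + 16 = -84.5 dBm

-84.5 dBm


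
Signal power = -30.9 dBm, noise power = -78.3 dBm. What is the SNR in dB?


SNR = -30.9 - (-78.3) = 47.4 dB

47.4 dB


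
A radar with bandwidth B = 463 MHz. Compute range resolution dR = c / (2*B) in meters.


dR = 3e8 / (2 * 463000000.0) = 0.32 m

0.32 m


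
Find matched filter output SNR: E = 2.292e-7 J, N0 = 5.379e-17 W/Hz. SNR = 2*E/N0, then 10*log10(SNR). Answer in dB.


SNR_lin = 2 * 2.292e-7 / 5.379e-17 = 8.522e9
SNR_dB = 10*log10(8.522e9) = 99.3 dB

99.3 dB


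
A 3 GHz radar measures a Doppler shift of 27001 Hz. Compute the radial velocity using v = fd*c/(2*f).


v = 27001 * 3e8 / (2 * 3000000000.0) = 1350.1 m/s

1350.1 m/s


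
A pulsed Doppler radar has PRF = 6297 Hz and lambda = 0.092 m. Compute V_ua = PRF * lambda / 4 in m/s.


V_ua = 6297 * 0.092 / 4 = 144.8 m/s

144.8 m/s


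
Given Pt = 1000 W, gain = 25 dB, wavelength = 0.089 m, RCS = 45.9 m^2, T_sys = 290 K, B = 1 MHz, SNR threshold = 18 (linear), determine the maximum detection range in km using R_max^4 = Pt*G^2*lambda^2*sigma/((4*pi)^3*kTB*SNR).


G_lin = 10^(25/10) = 316.227766
R^4 = 1000 * 316.227766^2 * 0.089^2 * 45.9 / ((4*pi)^3 * 1.38e-23 * 290 * 1000000.0 * 18)
R^4 = 2.54339e17 m^4
R_max = (2.54339e17)^(1/4) = 22457.1 m = 22.5 km

22.5 km


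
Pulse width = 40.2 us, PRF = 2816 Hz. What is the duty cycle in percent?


DC = 40.2e-6 * 2816 * 100 = 11.32%

11.32%


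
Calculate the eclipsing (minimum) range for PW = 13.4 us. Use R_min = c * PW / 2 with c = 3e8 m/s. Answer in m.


R_min = 3e8 * 13.4e-6 / 2 = 2010.0 m

2010.0 m


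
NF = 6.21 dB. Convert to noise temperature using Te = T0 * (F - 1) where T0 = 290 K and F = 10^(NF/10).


NF_lin = 10^(6.21/10) = 4.178304
Te = 290 * (4.178304 - 1) = 921.7 K

921.7 K


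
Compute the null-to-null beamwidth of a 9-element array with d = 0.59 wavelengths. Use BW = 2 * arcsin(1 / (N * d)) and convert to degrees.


1/(N*d) = 1/(9*0.59) = 0.188324
BW = 2*arcsin(0.188324) = 21.7 degrees

21.7 degrees


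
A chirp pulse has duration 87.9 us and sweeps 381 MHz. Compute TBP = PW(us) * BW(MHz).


TBP = 87.9 * 381 = 33489.9

33489.9


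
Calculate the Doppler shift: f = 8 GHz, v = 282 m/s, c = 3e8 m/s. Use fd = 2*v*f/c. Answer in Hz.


fd = 2 * 282 * 8000000000.0 / 3e8 = 15040.0 Hz

15040.0 Hz


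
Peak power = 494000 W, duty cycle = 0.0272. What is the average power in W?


P_avg = 494000 * 0.0272 = 13436.8 W

13436.8 W


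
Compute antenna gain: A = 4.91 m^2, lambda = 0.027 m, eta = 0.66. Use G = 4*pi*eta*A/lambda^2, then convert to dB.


G_linear = 4*pi*0.66*4.91/0.027^2 = 55860.88
G_dB = 10*log10(55860.88) = 47.5 dB

47.5 dB


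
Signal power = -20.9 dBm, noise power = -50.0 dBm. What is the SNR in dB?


SNR = -20.9 - (-50.0) = 29.1 dB

29.1 dB


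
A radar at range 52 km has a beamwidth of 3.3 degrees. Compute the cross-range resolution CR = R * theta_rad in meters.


BW_rad = 0.057595865
CR = 52000 * 0.057595865 = 2995.0 m

2995.0 m


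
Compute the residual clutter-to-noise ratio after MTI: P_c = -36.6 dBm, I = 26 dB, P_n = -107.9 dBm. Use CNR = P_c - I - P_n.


CNR = -36.6 - 26 - (-107.9) = 45.3 dB

45.3 dB


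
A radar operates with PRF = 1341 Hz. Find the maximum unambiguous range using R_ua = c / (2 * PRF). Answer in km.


R_ua = 3e8 / (2 * 1341) = 111856.8 m = 111.9 km

111.9 km


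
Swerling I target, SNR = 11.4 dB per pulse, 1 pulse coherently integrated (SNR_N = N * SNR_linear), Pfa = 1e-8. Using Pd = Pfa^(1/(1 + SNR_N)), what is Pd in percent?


SNR_lin = 10^(11.4/10) = 13.80384
SNR_N = 1 * 13.80384 = 13.80384
1/(1 + SNR_N) = 1/14.80384 = 0.06755
Pd = (1e-8)^0.06755 = 0.28814
Pd = 28.8%

28.8%


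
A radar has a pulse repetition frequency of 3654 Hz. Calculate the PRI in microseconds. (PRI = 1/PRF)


PRI = 1/3654 = 0.0002736727 s = 273.7 us

273.7 us


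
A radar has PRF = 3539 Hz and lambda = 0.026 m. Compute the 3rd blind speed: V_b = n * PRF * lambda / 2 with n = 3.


V_blind = 3 * 3539 * 0.026 / 2 = 138.0 m/s

138.0 m/s


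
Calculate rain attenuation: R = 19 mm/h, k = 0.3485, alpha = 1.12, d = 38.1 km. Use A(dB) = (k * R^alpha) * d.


gamma = 0.3485 * 19^1.12 = 9.427723 dB/km
A = 9.427723 * 38.1 = 359.2 dB

359.2 dB


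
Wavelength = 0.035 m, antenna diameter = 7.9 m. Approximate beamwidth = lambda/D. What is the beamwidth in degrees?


BW_rad = 0.035 / 7.9 = 0.00443
BW_deg = 0.25 degrees

0.25 degrees


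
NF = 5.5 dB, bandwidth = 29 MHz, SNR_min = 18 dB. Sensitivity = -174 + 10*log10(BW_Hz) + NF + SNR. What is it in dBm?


10*log10(29000000.0) = 74.62
S = -174 + 74.62 + 5.5 + 18 = -75.9 dBm

-75.9 dBm


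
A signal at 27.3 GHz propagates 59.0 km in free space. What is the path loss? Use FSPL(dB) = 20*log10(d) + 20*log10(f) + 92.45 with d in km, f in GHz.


20*log10(59.0) = 35.42
20*log10(27.3) = 28.72
FSPL = 156.6 dB

156.6 dB


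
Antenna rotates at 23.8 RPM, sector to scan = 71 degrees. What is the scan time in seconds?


t = 71 / (23.8 * 360) * 60 = 0.5 s

0.5 s


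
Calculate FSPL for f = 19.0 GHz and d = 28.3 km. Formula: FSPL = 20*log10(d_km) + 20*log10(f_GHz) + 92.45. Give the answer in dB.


20*log10(28.3) = 29.04
20*log10(19.0) = 25.58
FSPL = 147.1 dB

147.1 dB


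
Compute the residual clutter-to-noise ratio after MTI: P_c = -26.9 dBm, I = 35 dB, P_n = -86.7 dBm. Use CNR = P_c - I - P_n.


CNR = -26.9 - 35 - (-86.7) = 24.8 dB

24.8 dB


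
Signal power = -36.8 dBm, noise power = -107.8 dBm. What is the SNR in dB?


SNR = -36.8 - (-107.8) = 71.0 dB

71.0 dB


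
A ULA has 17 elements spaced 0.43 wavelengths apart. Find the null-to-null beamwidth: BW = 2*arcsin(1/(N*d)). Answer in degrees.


1/(N*d) = 1/(17*0.43) = 0.136799
BW = 2*arcsin(0.136799) = 15.7 degrees

15.7 degrees


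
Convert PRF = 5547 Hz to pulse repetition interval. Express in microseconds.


PRI = 1/5547 = 0.0001802776 s = 180.3 us

180.3 us


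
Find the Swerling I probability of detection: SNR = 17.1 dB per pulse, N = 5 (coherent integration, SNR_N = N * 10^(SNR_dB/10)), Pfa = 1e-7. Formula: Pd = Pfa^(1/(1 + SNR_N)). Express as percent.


SNR_lin = 10^(17.1/10) = 51.28614
SNR_N = 5 * 51.28614 = 256.4307
1/(1 + SNR_N) = 1/257.4307 = 0.0038845
Pd = (1e-7)^0.0038845 = 0.93931
Pd = 93.9%

93.9%


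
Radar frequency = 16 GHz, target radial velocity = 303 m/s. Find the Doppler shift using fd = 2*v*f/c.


fd = 2 * 303 * 16000000000.0 / 3e8 = 32320.0 Hz

32320.0 Hz


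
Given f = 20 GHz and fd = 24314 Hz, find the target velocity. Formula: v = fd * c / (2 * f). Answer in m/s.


v = 24314 * 3e8 / (2 * 20000000000.0) = 182.4 m/s

182.4 m/s


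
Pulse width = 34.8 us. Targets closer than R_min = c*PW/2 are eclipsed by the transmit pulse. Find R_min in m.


R_min = 3e8 * 34.8e-6 / 2 = 5220.0 m

5220.0 m


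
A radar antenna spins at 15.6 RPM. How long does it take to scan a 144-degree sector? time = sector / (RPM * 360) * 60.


t = 144 / (15.6 * 360) * 60 = 1.54 s

1.54 s


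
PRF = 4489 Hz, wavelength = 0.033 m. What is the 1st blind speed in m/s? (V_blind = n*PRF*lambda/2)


V_blind = 1 * 4489 * 0.033 / 2 = 74.1 m/s

74.1 m/s


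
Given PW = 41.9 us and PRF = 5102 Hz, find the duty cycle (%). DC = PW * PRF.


DC = 41.9e-6 * 5102 * 100 = 21.38%

21.38%


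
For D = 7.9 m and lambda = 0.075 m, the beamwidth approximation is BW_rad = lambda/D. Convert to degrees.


BW_rad = 0.075 / 7.9 = 0.009494
BW_deg = 0.54 degrees

0.54 degrees


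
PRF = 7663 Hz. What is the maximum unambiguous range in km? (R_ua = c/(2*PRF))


R_ua = 3e8 / (2 * 7663) = 19574.6 m = 19.6 km

19.6 km


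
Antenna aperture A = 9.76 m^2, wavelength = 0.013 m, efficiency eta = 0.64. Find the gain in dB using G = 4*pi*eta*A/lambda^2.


G_linear = 4*pi*0.64*9.76/0.013^2 = 464464.96
G_dB = 10*log10(464464.96) = 56.7 dB

56.7 dB


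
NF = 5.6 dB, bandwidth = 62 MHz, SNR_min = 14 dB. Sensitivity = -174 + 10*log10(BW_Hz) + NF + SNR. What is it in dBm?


10*log10(62000000.0) = 77.92
S = -174 + 77.92 + 5.6 + 14 = -76.5 dBm

-76.5 dBm


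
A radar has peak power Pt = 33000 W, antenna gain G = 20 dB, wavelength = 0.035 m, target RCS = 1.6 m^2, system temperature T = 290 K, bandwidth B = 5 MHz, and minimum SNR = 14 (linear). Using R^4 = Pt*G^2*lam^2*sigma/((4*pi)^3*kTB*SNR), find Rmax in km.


G_lin = 10^(20/10) = 100.0
R^4 = 33000 * 100.0^2 * 0.035^2 * 1.6 / ((4*pi)^3 * 1.38e-23 * 290 * 5000000.0 * 14)
R^4 = 1.1635e15 m^4
R_max = (1.1635e15)^(1/4) = 5840.4 m = 5.8 km

5.8 km


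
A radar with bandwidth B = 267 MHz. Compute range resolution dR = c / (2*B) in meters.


dR = 3e8 / (2 * 267000000.0) = 0.56 m

0.56 m


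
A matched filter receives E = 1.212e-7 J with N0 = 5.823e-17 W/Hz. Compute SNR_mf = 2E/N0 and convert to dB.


SNR_lin = 2 * 1.212e-7 / 5.823e-17 = 4.163e9
SNR_dB = 10*log10(4.163e9) = 96.2 dB

96.2 dB


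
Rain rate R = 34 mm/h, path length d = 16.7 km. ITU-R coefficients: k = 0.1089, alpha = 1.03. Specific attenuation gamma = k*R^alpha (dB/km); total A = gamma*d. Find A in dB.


gamma = 0.1089 * 34^1.03 = 4.115771 dB/km
A = 4.115771 * 16.7 = 68.73 dB

68.73 dB


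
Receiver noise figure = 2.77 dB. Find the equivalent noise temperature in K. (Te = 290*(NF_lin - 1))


NF_lin = 10^(2.77/10) = 1.892344
Te = 290 * (1.892344 - 1) = 258.8 K

258.8 K


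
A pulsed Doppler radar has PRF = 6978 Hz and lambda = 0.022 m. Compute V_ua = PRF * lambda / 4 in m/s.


V_ua = 6978 * 0.022 / 4 = 38.4 m/s

38.4 m/s


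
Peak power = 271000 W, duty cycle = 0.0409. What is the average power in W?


P_avg = 271000 * 0.0409 = 11083.9 W

11083.9 W


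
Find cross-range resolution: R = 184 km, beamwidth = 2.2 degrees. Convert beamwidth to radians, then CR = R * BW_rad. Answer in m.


BW_rad = 0.038397244
CR = 184000 * 0.038397244 = 7065.1 m

7065.1 m


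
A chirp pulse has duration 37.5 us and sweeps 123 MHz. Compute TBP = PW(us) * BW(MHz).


TBP = 37.5 * 123 = 4612.5

4612.5


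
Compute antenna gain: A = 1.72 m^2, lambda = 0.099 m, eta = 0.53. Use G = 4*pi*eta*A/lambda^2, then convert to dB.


G_linear = 4*pi*0.53*1.72/0.099^2 = 1168.81
G_dB = 10*log10(1168.81) = 30.7 dB

30.7 dB


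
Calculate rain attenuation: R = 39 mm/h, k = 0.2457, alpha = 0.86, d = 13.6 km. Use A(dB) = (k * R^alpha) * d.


gamma = 0.2457 * 39^0.86 = 5.737474 dB/km
A = 5.737474 * 13.6 = 78.03 dB

78.03 dB


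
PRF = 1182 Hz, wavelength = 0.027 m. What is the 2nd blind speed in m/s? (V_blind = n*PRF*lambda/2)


V_blind = 2 * 1182 * 0.027 / 2 = 31.9 m/s

31.9 m/s


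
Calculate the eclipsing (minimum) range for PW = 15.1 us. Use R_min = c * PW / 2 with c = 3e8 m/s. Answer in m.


R_min = 3e8 * 15.1e-6 / 2 = 2265.0 m

2265.0 m


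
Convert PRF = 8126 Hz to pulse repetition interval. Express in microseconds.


PRI = 1/8126 = 0.0001230618 s = 123.1 us

123.1 us


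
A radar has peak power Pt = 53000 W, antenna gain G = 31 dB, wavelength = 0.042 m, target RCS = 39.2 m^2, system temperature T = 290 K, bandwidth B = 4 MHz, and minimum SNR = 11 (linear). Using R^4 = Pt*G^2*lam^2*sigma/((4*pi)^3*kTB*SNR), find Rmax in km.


G_lin = 10^(31/10) = 1258.925412
R^4 = 53000 * 1258.925412^2 * 0.042^2 * 39.2 / ((4*pi)^3 * 1.38e-23 * 290 * 4000000.0 * 11)
R^4 = 1.66227e19 m^4
R_max = (1.66227e19)^(1/4) = 63852.1 m = 63.9 km

63.9 km


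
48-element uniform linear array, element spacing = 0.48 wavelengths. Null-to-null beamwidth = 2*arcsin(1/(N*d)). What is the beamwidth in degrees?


1/(N*d) = 1/(48*0.48) = 0.043403
BW = 2*arcsin(0.043403) = 5.0 degrees

5.0 degrees


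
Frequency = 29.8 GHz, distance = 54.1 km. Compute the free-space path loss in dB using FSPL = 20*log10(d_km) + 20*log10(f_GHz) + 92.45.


20*log10(54.1) = 34.66
20*log10(29.8) = 29.48
FSPL = 156.6 dB

156.6 dB


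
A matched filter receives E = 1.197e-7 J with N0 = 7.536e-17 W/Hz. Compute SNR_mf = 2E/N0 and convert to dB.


SNR_lin = 2 * 1.197e-7 / 7.536e-17 = 3.177e9
SNR_dB = 10*log10(3.177e9) = 95.0 dB

95.0 dB


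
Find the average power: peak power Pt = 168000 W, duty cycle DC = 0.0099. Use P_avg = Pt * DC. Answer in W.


P_avg = 168000 * 0.0099 = 1663.2 W

1663.2 W


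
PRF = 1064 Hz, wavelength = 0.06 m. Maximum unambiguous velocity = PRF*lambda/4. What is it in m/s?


V_ua = 1064 * 0.06 / 4 = 16.0 m/s

16.0 m/s


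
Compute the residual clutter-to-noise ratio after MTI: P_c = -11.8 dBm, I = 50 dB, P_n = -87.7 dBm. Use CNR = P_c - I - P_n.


CNR = -11.8 - 50 - (-87.7) = 25.9 dB

25.9 dB


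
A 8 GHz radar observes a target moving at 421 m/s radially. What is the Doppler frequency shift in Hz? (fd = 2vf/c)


fd = 2 * 421 * 8000000000.0 / 3e8 = 22453.3 Hz

22453.3 Hz


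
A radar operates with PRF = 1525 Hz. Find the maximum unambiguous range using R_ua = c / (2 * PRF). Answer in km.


R_ua = 3e8 / (2 * 1525) = 98360.7 m = 98.4 km

98.4 km


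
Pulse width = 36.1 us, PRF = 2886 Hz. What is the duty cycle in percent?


DC = 36.1e-6 * 2886 * 100 = 10.42%

10.42%


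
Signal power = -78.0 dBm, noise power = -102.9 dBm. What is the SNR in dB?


SNR = -78.0 - (-102.9) = 24.9 dB

24.9 dB


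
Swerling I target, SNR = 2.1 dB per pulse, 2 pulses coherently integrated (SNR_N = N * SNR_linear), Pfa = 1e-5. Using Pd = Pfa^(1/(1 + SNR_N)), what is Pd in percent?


SNR_lin = 10^(2.1/10) = 1.62181
SNR_N = 2 * 1.62181 = 3.24362
1/(1 + SNR_N) = 1/4.24362 = 0.2356479
Pd = (1e-5)^0.2356479 = 0.06634
Pd = 6.6%

6.6%


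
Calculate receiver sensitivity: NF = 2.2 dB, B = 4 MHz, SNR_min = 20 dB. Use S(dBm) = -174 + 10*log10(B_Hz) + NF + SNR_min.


10*log10(4000000.0) = 66.02
S = -174 + 66.02 + 2.2 + 20 = -85.8 dBm

-85.8 dBm


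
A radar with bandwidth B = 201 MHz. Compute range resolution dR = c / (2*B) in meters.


dR = 3e8 / (2 * 201000000.0) = 0.75 m

0.75 m


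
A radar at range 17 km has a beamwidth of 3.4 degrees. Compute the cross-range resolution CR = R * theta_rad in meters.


BW_rad = 0.059341195
CR = 17000 * 0.059341195 = 1008.8 m

1008.8 m


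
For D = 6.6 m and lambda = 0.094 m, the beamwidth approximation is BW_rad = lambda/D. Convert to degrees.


BW_rad = 0.094 / 6.6 = 0.014242
BW_deg = 0.82 degrees

0.82 degrees


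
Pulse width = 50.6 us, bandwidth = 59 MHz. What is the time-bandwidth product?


TBP = 50.6 * 59 = 2985.4

2985.4


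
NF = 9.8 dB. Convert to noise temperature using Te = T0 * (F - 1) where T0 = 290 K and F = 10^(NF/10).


NF_lin = 10^(9.8/10) = 9.549926
Te = 290 * (9.549926 - 1) = 2479.5 K

2479.5 K


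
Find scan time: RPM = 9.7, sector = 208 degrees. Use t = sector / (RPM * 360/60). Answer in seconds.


t = 208 / (9.7 * 360) * 60 = 3.57 s

3.57 s


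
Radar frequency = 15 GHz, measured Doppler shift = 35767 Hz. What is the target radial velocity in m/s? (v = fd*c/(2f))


v = 35767 * 3e8 / (2 * 15000000000.0) = 357.7 m/s

357.7 m/s


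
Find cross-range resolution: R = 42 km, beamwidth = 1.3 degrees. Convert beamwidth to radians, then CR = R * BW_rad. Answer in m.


BW_rad = 0.02268928
CR = 42000 * 0.02268928 = 952.9 m

952.9 m


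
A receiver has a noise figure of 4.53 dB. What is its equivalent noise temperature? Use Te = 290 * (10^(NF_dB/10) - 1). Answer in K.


NF_lin = 10^(4.53/10) = 2.837919
Te = 290 * (2.837919 - 1) = 533.0 K

533.0 K


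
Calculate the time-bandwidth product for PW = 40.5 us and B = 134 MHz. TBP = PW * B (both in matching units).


TBP = 40.5 * 134 = 5427.0

5427.0


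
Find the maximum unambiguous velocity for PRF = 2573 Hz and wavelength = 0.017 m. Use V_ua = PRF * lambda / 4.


V_ua = 2573 * 0.017 / 4 = 10.9 m/s

10.9 m/s


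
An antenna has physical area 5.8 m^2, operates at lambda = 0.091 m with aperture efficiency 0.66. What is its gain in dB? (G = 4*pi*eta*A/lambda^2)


G_linear = 4*pi*0.66*5.8/0.091^2 = 5808.97
G_dB = 10*log10(5808.97) = 37.6 dB

37.6 dB


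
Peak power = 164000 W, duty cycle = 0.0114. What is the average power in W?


P_avg = 164000 * 0.0114 = 1869.6 W

1869.6 W


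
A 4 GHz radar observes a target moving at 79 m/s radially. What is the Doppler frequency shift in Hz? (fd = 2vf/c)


fd = 2 * 79 * 4000000000.0 / 3e8 = 2106.7 Hz

2106.7 Hz


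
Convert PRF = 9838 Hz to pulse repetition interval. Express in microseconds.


PRI = 1/9838 = 0.0001016467 s = 101.6 us

101.6 us


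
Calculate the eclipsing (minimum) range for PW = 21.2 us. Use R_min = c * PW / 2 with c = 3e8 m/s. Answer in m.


R_min = 3e8 * 21.2e-6 / 2 = 3180.0 m

3180.0 m


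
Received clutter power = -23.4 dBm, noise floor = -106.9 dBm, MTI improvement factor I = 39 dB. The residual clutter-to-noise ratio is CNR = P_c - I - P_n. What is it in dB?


CNR = -23.4 - 39 - (-106.9) = 44.5 dB

44.5 dB


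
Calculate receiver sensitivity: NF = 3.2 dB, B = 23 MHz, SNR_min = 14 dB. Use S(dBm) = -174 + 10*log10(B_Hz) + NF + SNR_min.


10*log10(23000000.0) = 73.62
S = -174 + 73.62 + 3.2 + 14 = -83.2 dBm

-83.2 dBm


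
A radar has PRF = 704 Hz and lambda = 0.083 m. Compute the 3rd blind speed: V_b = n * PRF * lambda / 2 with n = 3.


V_blind = 3 * 704 * 0.083 / 2 = 87.6 m/s

87.6 m/s


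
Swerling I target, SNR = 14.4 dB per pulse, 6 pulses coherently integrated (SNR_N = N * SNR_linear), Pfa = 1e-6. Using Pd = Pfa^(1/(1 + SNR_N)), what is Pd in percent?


SNR_lin = 10^(14.4/10) = 27.54229
SNR_N = 6 * 27.54229 = 165.25374
1/(1 + SNR_N) = 1/166.25374 = 0.0060149
Pd = (1e-6)^0.0060149 = 0.92026
Pd = 92.0%

92.0%


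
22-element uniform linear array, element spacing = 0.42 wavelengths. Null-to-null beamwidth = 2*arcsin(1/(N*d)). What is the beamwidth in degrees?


1/(N*d) = 1/(22*0.42) = 0.108225
BW = 2*arcsin(0.108225) = 12.4 degrees

12.4 degrees


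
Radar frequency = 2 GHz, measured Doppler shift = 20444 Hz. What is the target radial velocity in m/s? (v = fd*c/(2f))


v = 20444 * 3e8 / (2 * 2000000000.0) = 1533.3 m/s

1533.3 m/s


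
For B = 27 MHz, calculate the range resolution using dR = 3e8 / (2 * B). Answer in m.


dR = 3e8 / (2 * 27000000.0) = 5.56 m

5.56 m


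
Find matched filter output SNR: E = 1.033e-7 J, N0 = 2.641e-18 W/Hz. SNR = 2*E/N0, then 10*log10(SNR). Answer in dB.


SNR_lin = 2 * 1.033e-7 / 2.641e-18 = 7.823e10
SNR_dB = 10*log10(7.823e10) = 108.9 dB

108.9 dB


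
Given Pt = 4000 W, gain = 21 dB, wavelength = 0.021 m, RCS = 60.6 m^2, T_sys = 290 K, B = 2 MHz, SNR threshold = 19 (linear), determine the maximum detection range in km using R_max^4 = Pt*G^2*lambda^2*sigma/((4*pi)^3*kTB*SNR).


G_lin = 10^(21/10) = 125.892541
R^4 = 4000 * 125.892541^2 * 0.021^2 * 60.6 / ((4*pi)^3 * 1.38e-23 * 290 * 2000000.0 * 19)
R^4 = 5.61411e15 m^4
R_max = (5.61411e15)^(1/4) = 8656.1 m = 8.7 km

8.7 km


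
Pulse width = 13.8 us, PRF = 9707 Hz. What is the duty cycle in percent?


DC = 13.8e-6 * 9707 * 100 = 13.4%

13.4%


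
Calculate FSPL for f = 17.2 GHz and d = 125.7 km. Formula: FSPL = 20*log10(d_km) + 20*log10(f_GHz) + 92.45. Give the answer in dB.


20*log10(125.7) = 41.99
20*log10(17.2) = 24.71
FSPL = 159.1 dB

159.1 dB


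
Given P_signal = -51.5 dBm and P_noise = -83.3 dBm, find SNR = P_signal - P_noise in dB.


SNR = -51.5 - (-83.3) = 31.8 dB

31.8 dB


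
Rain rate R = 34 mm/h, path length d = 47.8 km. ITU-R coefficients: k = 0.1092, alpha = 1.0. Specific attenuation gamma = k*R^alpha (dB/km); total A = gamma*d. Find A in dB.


gamma = 0.1092 * 34^1.0 = 3.7128 dB/km
A = 3.7128 * 47.8 = 177.47 dB

177.47 dB


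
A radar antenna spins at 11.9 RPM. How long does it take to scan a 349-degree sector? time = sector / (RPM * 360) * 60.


t = 349 / (11.9 * 360) * 60 = 4.89 s

4.89 s


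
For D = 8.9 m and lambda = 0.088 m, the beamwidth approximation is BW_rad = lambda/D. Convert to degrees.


BW_rad = 0.088 / 8.9 = 0.009888
BW_deg = 0.57 degrees

0.57 degrees


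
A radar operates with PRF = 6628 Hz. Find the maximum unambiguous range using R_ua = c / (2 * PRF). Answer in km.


R_ua = 3e8 / (2 * 6628) = 22631.3 m = 22.6 km

22.6 km


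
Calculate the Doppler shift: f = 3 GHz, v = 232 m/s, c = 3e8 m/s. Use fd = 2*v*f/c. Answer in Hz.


fd = 2 * 232 * 3000000000.0 / 3e8 = 4640.0 Hz

4640.0 Hz


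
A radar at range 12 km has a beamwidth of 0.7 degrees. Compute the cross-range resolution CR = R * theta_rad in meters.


BW_rad = 0.012217305
CR = 12000 * 0.012217305 = 146.6 m

146.6 m


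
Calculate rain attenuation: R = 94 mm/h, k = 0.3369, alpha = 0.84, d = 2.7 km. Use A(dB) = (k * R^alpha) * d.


gamma = 0.3369 * 94^0.84 = 15.308351 dB/km
A = 15.308351 * 2.7 = 41.33 dB

41.33 dB


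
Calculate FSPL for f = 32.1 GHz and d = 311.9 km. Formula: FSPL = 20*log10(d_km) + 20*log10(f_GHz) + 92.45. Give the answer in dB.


20*log10(311.9) = 49.88
20*log10(32.1) = 30.13
FSPL = 172.5 dB

172.5 dB


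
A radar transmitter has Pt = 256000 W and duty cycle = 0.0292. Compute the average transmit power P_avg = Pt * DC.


P_avg = 256000 * 0.0292 = 7475.2 W

7475.2 W


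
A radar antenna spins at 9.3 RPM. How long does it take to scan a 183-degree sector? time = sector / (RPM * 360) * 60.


t = 183 / (9.3 * 360) * 60 = 3.28 s

3.28 s


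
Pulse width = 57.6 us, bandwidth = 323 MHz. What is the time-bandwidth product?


TBP = 57.6 * 323 = 18604.8

18604.8


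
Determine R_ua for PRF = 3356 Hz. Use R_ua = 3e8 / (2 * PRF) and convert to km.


R_ua = 3e8 / (2 * 3356) = 44696.1 m = 44.7 km

44.7 km


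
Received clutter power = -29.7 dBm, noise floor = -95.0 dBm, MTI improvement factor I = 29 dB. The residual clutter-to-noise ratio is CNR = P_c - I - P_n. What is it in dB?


CNR = -29.7 - 29 - (-95.0) = 36.3 dB

36.3 dB


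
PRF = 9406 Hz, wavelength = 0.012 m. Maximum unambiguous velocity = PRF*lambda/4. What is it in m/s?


V_ua = 9406 * 0.012 / 4 = 28.2 m/s

28.2 m/s


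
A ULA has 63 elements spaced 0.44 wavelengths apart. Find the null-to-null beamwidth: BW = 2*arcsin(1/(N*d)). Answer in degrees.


1/(N*d) = 1/(63*0.44) = 0.036075
BW = 2*arcsin(0.036075) = 4.1 degrees

4.1 degrees


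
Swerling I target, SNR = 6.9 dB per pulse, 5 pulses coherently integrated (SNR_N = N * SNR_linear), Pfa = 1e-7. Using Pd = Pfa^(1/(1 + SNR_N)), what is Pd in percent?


SNR_lin = 10^(6.9/10) = 4.89779
SNR_N = 5 * 4.89779 = 24.48895
1/(1 + SNR_N) = 1/25.48895 = 0.0392327
Pd = (1e-7)^0.0392327 = 0.53134
Pd = 53.1%

53.1%


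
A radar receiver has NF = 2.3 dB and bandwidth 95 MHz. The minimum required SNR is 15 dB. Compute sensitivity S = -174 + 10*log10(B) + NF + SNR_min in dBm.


10*log10(95000000.0) = 79.78
S = -174 + 79.78 + 2.3 + 15 = -76.9 dBm

-76.9 dBm


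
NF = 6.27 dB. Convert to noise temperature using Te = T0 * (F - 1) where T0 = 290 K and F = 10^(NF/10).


NF_lin = 10^(6.27/10) = 4.23643
Te = 290 * (4.23643 - 1) = 938.6 K

938.6 K


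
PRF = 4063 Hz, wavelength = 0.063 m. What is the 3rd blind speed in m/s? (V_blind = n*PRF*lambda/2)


V_blind = 3 * 4063 * 0.063 / 2 = 384.0 m/s

384.0 m/s


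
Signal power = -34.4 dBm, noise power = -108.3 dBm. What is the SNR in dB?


SNR = -34.4 - (-108.3) = 73.9 dB

73.9 dB


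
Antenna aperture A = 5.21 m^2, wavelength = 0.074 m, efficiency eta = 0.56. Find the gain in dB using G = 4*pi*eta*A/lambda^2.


G_linear = 4*pi*0.56*5.21/0.074^2 = 6695.33
G_dB = 10*log10(6695.33) = 38.3 dB

38.3 dB


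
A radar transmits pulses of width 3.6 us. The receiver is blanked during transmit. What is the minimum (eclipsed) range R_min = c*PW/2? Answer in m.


R_min = 3e8 * 3.6e-6 / 2 = 540.0 m

540.0 m


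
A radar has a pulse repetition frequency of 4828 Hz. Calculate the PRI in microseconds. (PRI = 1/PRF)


PRI = 1/4828 = 0.0002071251 s = 207.1 us

207.1 us


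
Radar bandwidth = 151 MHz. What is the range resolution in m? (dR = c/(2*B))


dR = 3e8 / (2 * 151000000.0) = 0.99 m

0.99 m


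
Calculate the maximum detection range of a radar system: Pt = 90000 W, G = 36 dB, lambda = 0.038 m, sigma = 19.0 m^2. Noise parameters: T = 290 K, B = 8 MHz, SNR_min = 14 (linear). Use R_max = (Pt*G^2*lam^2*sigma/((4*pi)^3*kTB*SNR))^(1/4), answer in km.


G_lin = 10^(36/10) = 3981.071706
R^4 = 90000 * 3981.071706^2 * 0.038^2 * 19.0 / ((4*pi)^3 * 1.38e-23 * 290 * 8000000.0 * 14)
R^4 = 4.39986e19 m^4
R_max = (4.39986e19)^(1/4) = 81444.1 m = 81.4 km

81.4 km


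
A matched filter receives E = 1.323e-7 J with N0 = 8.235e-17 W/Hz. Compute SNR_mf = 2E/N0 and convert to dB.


SNR_lin = 2 * 1.323e-7 / 8.235e-17 = 3.213e9
SNR_dB = 10*log10(3.213e9) = 95.1 dB

95.1 dB


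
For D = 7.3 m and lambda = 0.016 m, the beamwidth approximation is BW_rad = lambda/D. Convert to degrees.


BW_rad = 0.016 / 7.3 = 0.002192
BW_deg = 0.13 degrees

0.13 degrees


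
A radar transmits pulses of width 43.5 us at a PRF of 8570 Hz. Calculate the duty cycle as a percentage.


DC = 43.5e-6 * 8570 * 100 = 37.28%

37.28%


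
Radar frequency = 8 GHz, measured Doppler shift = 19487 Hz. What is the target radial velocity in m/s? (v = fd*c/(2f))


v = 19487 * 3e8 / (2 * 8000000000.0) = 365.4 m/s

365.4 m/s


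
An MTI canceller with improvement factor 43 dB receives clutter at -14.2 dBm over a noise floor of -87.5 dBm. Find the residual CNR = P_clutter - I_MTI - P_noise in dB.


CNR = -14.2 - 43 - (-87.5) = 30.3 dB

30.3 dB


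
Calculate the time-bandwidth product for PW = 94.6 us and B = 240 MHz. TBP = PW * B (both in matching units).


TBP = 94.6 * 240 = 22704.0

22704.0


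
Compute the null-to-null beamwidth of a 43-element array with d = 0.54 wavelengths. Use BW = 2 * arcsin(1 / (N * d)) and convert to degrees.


1/(N*d) = 1/(43*0.54) = 0.043066
BW = 2*arcsin(0.043066) = 4.9 degrees

4.9 degrees


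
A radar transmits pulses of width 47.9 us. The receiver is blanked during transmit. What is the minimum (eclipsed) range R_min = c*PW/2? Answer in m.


R_min = 3e8 * 47.9e-6 / 2 = 7185.0 m

7185.0 m


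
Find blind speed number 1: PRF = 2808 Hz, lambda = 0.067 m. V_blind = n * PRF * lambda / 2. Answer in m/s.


V_blind = 1 * 2808 * 0.067 / 2 = 94.1 m/s

94.1 m/s


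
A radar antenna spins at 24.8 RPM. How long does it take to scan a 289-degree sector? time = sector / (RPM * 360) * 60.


t = 289 / (24.8 * 360) * 60 = 1.94 s

1.94 s


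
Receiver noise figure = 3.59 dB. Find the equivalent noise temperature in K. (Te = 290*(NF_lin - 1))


NF_lin = 10^(3.59/10) = 2.285599
Te = 290 * (2.285599 - 1) = 372.8 K

372.8 K


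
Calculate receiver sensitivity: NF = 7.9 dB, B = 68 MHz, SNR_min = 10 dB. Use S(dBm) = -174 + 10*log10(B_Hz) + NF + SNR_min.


10*log10(68000000.0) = 78.33
S = -174 + 78.33 + 7.9 + 10 = -77.8 dBm

-77.8 dBm


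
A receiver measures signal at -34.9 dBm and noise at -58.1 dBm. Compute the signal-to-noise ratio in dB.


SNR = -34.9 - (-58.1) = 23.2 dB

23.2 dB


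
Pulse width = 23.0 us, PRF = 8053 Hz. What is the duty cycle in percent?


DC = 23.0e-6 * 8053 * 100 = 18.52%

18.52%


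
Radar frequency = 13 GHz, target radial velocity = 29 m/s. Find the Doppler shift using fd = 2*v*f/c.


fd = 2 * 29 * 13000000000.0 / 3e8 = 2513.3 Hz

2513.3 Hz


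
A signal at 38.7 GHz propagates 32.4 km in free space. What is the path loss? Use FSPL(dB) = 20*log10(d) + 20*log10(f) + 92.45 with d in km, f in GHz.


20*log10(32.4) = 30.21
20*log10(38.7) = 31.75
FSPL = 154.4 dB

154.4 dB


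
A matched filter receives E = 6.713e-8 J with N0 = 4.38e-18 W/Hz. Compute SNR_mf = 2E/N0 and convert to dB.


SNR_lin = 2 * 6.713e-8 / 4.38e-18 = 3.065e10
SNR_dB = 10*log10(3.065e10) = 104.9 dB

104.9 dB


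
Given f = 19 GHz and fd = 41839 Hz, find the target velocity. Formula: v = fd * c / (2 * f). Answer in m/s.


v = 41839 * 3e8 / (2 * 19000000000.0) = 330.3 m/s

330.3 m/s


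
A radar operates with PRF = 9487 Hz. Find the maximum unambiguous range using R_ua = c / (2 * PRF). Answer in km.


R_ua = 3e8 / (2 * 9487) = 15811.1 m = 15.8 km

15.8 km


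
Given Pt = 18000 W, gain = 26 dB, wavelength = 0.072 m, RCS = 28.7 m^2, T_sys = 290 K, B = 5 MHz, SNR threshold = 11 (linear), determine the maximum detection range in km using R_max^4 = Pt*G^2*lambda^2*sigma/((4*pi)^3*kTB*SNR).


G_lin = 10^(26/10) = 398.107171
R^4 = 18000 * 398.107171^2 * 0.072^2 * 28.7 / ((4*pi)^3 * 1.38e-23 * 290 * 5000000.0 * 11)
R^4 = 9.7174e17 m^4
R_max = (9.7174e17)^(1/4) = 31397.0 m = 31.4 km

31.4 km


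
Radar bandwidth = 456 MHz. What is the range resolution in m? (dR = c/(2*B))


dR = 3e8 / (2 * 456000000.0) = 0.33 m

0.33 m


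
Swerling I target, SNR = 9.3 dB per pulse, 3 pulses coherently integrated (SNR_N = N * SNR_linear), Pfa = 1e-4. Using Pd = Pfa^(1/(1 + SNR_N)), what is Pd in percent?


SNR_lin = 10^(9.3/10) = 8.51138
SNR_N = 3 * 8.51138 = 25.53414
1/(1 + SNR_N) = 1/26.53414 = 0.0376873
Pd = (1e-4)^0.0376873 = 0.70673
Pd = 70.7%

70.7%


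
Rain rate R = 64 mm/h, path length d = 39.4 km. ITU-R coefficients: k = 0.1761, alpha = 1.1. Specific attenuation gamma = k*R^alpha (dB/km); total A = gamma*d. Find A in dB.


gamma = 0.1761 * 64^1.1 = 17.082732 dB/km
A = 17.082732 * 39.4 = 673.06 dB

673.06 dB


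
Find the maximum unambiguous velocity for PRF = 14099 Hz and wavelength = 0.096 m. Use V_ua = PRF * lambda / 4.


V_ua = 14099 * 0.096 / 4 = 338.4 m/s

338.4 m/s


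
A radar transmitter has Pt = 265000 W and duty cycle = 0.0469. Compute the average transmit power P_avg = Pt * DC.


P_avg = 265000 * 0.0469 = 12428.5 W

12428.5 W


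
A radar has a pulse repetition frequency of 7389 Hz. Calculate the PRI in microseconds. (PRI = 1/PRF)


PRI = 1/7389 = 0.0001353363 s = 135.3 us

135.3 us


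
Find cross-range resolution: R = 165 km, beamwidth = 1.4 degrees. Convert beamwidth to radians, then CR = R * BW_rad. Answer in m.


BW_rad = 0.02443461
CR = 165000 * 0.02443461 = 4031.7 m

4031.7 m


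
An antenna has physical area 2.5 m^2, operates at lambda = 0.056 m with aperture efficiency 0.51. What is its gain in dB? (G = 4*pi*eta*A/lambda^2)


G_linear = 4*pi*0.51*2.5/0.056^2 = 5109.1
G_dB = 10*log10(5109.1) = 37.1 dB

37.1 dB


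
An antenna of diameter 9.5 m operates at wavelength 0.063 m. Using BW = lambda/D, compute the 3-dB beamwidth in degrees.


BW_rad = 0.063 / 9.5 = 0.006632
BW_deg = 0.38 degrees

0.38 degrees


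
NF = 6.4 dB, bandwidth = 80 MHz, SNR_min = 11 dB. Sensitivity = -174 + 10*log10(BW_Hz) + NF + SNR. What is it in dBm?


10*log10(80000000.0) = 79.03
S = -174 + 79.03 + 6.4 + 11 = -77.6 dBm

-77.6 dBm


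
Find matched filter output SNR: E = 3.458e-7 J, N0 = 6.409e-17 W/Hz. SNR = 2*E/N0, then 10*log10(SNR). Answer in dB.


SNR_lin = 2 * 3.458e-7 / 6.409e-17 = 1.079e10
SNR_dB = 10*log10(1.079e10) = 100.3 dB

100.3 dB


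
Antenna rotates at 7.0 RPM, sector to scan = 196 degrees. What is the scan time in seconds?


t = 196 / (7.0 * 360) * 60 = 4.67 s

4.67 s


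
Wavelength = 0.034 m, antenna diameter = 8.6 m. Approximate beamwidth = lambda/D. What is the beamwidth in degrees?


BW_rad = 0.034 / 8.6 = 0.003953
BW_deg = 0.23 degrees

0.23 degrees


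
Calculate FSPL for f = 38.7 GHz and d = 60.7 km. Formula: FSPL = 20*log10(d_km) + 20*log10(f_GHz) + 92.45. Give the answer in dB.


20*log10(60.7) = 35.66
20*log10(38.7) = 31.75
FSPL = 159.9 dB

159.9 dB


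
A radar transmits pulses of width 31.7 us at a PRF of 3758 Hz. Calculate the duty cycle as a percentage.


DC = 31.7e-6 * 3758 * 100 = 11.91%

11.91%


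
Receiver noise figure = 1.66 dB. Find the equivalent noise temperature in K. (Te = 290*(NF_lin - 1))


NF_lin = 10^(1.66/10) = 1.465548
Te = 290 * (1.465548 - 1) = 135.0 K

135.0 K


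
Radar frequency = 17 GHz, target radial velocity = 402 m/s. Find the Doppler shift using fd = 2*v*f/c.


fd = 2 * 402 * 17000000000.0 / 3e8 = 45560.0 Hz

45560.0 Hz


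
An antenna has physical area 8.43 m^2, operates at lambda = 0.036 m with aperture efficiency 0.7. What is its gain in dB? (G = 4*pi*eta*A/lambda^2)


G_linear = 4*pi*0.7*8.43/0.036^2 = 57217.71
G_dB = 10*log10(57217.71) = 47.6 dB

47.6 dB


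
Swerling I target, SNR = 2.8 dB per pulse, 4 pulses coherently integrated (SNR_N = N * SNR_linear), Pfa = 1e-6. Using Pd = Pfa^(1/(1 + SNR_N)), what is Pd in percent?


SNR_lin = 10^(2.8/10) = 1.90546
SNR_N = 4 * 1.90546 = 7.62184
1/(1 + SNR_N) = 1/8.62184 = 0.1159845
Pd = (1e-6)^0.1159845 = 0.20142
Pd = 20.1%

20.1%


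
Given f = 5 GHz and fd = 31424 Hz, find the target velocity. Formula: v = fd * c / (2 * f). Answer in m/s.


v = 31424 * 3e8 / (2 * 5000000000.0) = 942.7 m/s

942.7 m/s


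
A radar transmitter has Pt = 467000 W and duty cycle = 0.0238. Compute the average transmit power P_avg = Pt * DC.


P_avg = 467000 * 0.0238 = 11114.6 W

11114.6 W


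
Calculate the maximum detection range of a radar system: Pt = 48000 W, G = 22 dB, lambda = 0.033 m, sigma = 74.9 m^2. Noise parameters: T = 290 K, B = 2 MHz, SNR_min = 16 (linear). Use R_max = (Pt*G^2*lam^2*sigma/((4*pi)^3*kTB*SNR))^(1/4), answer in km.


G_lin = 10^(22/10) = 158.489319
R^4 = 48000 * 158.489319^2 * 0.033^2 * 74.9 / ((4*pi)^3 * 1.38e-23 * 290 * 2000000.0 * 16)
R^4 = 3.86985e17 m^4
R_max = (3.86985e17)^(1/4) = 24941.6 m = 24.9 km

24.9 km


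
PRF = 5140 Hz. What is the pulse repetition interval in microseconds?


PRI = 1/5140 = 0.0001945525 s = 194.6 us

194.6 us


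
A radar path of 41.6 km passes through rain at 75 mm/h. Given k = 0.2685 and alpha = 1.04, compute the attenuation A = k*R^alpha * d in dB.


gamma = 0.2685 * 75^1.04 = 23.933599 dB/km
A = 23.933599 * 41.6 = 995.64 dB

995.64 dB
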